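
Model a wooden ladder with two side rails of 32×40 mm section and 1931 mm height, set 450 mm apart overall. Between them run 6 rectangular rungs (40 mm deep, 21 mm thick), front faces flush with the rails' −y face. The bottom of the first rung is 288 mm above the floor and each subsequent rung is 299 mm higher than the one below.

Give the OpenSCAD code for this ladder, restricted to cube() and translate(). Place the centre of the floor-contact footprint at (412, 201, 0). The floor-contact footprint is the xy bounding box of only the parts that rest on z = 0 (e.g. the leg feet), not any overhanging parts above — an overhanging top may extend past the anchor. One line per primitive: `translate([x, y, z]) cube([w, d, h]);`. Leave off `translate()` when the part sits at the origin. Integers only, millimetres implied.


// rung span = 450 - 2*32 = 386
// rung[k] z = 288 + k*299
translate([187, 181, 0]) cube([32, 40, 1931]);
translate([605, 181, 0]) cube([32, 40, 1931]);
translate([219, 181, 288]) cube([386, 40, 21]);
translate([219, 181, 587]) cube([386, 40, 21]);
translate([219, 181, 886]) cube([386, 40, 21]);
translate([219, 181, 1185]) cube([386, 40, 21]);
translate([219, 181, 1484]) cube([386, 40, 21]);
translate([219, 181, 1783]) cube([386, 40, 21]);


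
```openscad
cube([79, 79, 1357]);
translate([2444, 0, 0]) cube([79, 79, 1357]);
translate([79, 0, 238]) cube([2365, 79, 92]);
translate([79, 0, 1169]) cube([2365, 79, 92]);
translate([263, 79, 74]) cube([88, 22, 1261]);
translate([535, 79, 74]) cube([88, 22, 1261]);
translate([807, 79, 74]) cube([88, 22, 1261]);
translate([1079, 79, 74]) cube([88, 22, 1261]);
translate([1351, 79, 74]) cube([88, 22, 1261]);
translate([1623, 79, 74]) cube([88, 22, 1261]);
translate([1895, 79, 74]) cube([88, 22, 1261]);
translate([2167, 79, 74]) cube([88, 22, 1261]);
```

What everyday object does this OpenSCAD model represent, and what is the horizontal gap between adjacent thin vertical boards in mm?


A fence section. The picket gap is 184 mm.

Two posts, two rails, 8 pickets — a fence section. Span 2365 mm holds 8 pickets of 88 mm with 9 equal gaps: ⌊(2365 − 8·88) / 9⌋ = 184 mm.


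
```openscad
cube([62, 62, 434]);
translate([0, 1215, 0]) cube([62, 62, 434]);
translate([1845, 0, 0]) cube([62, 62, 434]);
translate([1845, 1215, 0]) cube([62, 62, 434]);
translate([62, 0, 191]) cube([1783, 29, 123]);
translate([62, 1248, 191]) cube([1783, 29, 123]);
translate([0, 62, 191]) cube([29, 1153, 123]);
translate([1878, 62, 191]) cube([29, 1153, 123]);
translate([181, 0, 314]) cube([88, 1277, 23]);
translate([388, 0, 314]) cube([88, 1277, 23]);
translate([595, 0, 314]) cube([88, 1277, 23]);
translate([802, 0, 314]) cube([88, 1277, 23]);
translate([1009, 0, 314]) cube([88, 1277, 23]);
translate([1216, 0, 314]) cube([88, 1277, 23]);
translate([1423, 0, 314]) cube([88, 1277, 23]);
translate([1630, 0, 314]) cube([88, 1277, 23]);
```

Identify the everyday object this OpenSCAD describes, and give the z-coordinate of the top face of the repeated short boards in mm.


A bed frame. The slat-top height is 337 mm.

Four posts, four rails, and a row of slats — a bed frame. Slats sit on the rails at z = 191 + 123 = 314; with slat thickness 23, the top is 337 mm.


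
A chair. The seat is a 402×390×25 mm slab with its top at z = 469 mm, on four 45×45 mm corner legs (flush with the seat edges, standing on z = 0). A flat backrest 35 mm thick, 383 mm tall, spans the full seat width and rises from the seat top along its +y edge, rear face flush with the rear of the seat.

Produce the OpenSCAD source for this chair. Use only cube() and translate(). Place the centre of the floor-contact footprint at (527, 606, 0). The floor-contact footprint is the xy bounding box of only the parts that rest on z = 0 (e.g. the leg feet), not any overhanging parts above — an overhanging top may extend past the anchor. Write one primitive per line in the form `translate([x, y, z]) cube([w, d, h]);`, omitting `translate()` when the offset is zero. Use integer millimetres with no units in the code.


translate([326, 411, 444]) cube([402, 390, 25]);
translate([326, 411, 0]) cube([45, 45, 444]);
translate([683, 411, 0]) cube([45, 45, 444]);
translate([326, 756, 0]) cube([45, 45, 444]);
translate([683, 756, 0]) cube([45, 45, 444]);
translate([326, 766, 469]) cube([402, 35, 383]);


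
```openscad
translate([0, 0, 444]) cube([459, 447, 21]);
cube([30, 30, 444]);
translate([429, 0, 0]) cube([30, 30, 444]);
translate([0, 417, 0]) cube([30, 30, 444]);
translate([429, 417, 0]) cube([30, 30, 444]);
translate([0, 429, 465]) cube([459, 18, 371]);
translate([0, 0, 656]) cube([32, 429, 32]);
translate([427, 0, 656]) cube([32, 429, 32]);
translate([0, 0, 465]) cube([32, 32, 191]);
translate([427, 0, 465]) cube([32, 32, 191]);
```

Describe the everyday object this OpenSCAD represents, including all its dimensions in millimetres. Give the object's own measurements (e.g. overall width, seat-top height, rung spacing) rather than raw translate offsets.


A chair. The seat is a 459×447×21 mm slab with its top at z = 465 mm, on four 30×30 mm corner legs (flush with the seat edges, standing on z = 0). A flat backrest 18 mm thick, 371 mm tall, spans the full seat width and rises from the seat top along its +y edge, rear face flush with the rear of the seat. Two armrests of 32×32 mm section run along each side from the seat's front edge to the front of the backrest, top faces 223 mm above the seat top and outer faces flush with the seat's x-edges; a 32×32 mm post under the front of each armrest stands on the seat at the front corner.


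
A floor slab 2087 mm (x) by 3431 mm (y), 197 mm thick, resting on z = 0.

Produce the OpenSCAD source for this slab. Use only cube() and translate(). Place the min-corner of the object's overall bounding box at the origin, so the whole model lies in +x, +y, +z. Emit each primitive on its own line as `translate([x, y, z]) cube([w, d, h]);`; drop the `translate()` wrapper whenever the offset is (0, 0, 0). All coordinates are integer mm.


cube([2087, 3431, 197]);


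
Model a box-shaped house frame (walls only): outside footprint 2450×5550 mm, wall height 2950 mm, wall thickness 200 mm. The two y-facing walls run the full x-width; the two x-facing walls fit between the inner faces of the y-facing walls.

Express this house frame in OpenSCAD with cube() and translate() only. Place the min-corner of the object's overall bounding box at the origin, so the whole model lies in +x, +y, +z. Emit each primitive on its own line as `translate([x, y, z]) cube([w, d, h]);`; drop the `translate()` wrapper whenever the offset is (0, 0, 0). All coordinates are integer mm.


cube([2450, 200, 2950]);
translate([0, 5350, 0]) cube([2450, 200, 2950]);
translate([0, 200, 0]) cube([200, 5150, 2950]);
translate([2250, 200, 0]) cube([200, 5150, 2950]);


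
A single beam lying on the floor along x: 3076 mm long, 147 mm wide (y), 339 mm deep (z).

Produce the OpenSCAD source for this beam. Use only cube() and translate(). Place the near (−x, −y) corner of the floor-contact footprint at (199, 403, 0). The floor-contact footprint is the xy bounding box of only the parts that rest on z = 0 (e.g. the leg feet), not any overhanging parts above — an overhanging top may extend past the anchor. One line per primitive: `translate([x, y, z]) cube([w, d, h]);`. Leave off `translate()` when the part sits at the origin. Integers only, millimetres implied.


translate([199, 403, 0]) cube([3076, 147, 339]);


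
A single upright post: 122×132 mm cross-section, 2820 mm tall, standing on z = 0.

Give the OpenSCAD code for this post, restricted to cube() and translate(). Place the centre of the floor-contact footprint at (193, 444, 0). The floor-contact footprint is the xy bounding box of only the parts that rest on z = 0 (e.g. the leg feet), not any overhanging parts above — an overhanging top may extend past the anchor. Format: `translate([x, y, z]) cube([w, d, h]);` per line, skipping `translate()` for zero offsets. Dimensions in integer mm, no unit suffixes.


translate([132, 378, 0]) cube([122, 132, 2820]);


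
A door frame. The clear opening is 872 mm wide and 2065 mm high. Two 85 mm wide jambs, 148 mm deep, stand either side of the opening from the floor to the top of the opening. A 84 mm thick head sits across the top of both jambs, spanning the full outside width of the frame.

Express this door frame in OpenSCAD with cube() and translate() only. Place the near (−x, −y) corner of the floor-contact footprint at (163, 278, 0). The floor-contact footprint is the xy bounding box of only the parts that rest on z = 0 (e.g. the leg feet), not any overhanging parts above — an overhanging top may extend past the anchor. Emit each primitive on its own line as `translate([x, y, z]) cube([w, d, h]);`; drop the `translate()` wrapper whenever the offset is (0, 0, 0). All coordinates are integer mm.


translate([163, 278, 0]) cube([85, 148, 2065]);
translate([1120, 278, 0]) cube([85, 148, 2065]);
translate([163, 278, 2065]) cube([1042, 148, 84]);


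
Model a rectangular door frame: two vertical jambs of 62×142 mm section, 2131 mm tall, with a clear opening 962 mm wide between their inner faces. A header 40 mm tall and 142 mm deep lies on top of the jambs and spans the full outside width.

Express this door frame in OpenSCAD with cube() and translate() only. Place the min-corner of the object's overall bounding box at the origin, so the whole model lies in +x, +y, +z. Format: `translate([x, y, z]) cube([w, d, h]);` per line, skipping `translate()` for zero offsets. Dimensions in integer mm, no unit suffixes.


cube([62, 142, 2131]);
translate([1024, 0, 0]) cube([62, 142, 2131]);
translate([0, 0, 2131]) cube([1086, 142, 40]);


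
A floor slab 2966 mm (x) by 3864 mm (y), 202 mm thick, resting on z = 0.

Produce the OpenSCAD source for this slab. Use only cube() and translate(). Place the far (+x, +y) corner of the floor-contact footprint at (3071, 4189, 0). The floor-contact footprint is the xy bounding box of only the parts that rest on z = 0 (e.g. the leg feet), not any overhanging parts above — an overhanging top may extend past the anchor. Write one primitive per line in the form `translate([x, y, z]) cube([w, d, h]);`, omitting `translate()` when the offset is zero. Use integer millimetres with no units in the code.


translate([105, 325, 0]) cube([2966, 3864, 202]);


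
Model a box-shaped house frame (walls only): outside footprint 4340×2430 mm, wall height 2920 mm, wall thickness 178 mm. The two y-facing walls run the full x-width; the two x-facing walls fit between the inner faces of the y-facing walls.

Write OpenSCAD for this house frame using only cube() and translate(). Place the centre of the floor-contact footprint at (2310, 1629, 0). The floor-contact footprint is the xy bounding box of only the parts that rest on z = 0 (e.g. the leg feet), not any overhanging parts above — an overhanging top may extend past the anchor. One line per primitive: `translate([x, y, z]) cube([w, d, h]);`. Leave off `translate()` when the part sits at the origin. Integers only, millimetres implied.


translate([140, 414, 0]) cube([4340, 178, 2920]);
translate([140, 2666, 0]) cube([4340, 178, 2920]);
translate([140, 592, 0]) cube([178, 2074, 2920]);
translate([4302, 592, 0]) cube([178, 2074, 2920]);


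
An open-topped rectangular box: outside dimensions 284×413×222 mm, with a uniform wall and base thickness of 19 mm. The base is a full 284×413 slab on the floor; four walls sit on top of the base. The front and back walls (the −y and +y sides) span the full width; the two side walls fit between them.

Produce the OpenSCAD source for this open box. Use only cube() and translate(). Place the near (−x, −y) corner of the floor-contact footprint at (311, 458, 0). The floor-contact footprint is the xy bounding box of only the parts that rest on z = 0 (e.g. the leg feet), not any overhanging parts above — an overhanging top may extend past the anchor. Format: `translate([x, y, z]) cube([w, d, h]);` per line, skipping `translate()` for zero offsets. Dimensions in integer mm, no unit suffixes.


translate([311, 458, 0]) cube([284, 413, 19]);
translate([311, 458, 19]) cube([284, 19, 203]);
translate([311, 852, 19]) cube([284, 19, 203]);
translate([311, 477, 19]) cube([19, 375, 203]);
translate([576, 477, 19]) cube([19, 375, 203]);


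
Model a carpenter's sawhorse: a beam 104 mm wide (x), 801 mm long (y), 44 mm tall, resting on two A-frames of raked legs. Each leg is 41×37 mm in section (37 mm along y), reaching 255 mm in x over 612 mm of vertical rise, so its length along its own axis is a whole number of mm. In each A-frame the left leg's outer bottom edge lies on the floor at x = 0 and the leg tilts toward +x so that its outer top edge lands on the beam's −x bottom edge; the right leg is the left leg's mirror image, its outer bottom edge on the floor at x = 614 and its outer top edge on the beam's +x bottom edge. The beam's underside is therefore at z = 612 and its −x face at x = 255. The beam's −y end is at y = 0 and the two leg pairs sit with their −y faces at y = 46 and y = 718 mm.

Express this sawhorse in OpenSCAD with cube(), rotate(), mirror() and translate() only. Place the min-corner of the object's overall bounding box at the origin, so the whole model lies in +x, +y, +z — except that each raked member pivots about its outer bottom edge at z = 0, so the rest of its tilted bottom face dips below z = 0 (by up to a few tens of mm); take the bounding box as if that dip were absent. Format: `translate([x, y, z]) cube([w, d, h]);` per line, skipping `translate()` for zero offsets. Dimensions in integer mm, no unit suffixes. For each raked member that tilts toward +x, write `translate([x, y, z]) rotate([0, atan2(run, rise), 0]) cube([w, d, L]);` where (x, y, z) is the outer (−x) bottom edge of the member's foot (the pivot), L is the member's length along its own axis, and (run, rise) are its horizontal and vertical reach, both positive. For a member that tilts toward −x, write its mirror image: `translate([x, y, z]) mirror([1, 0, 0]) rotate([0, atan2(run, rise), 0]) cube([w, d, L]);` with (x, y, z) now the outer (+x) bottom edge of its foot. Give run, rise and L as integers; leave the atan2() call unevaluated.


// leg length = √(255² + 612²) = 663
// right-leg outer foot x = 2·255 + 104 = 614
// beam min-corner = (255, 0, 612)
translate([255, 0, 612]) cube([104, 801, 44]);
translate([0, 46, 0]) rotate([0, atan2(255, 612), 0]) cube([41, 37, 663]);
translate([614, 46, 0]) mirror([1, 0, 0]) rotate([0, atan2(255, 612), 0]) cube([41, 37, 663]);
translate([0, 718, 0]) rotate([0, atan2(255, 612), 0]) cube([41, 37, 663]);
translate([614, 718, 0]) mirror([1, 0, 0]) rotate([0, atan2(255, 612), 0]) cube([41, 37, 663]);


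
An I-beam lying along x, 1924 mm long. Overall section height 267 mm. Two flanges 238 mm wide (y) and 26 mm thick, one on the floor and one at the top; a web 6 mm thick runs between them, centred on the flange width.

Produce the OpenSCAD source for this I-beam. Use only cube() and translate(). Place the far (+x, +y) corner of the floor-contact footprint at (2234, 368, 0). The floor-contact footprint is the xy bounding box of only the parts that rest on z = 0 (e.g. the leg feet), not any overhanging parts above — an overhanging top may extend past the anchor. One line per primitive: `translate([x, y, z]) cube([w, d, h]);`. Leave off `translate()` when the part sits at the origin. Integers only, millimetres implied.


translate([310, 130, 0]) cube([1924, 238, 26]);
translate([310, 246, 26]) cube([1924, 6, 215]);
translate([310, 130, 241]) cube([1924, 238, 26]);


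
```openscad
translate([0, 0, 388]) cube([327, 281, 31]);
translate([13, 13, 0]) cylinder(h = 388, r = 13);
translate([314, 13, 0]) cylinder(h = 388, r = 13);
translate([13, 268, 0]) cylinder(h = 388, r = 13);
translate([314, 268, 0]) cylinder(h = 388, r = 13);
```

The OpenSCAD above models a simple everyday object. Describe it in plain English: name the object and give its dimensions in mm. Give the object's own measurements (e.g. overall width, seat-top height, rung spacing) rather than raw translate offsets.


A four-legged stool. The seat is a 327×281×31 mm slab whose top surface is at z = 419 mm; four round legs, each 26 mm in diameter, run from the floor (z = 0) to the underside of the seat, each leg's axis is inset half a diameter from the nearest pair of seat edges (so the leg's bounding box is flush with the corner).


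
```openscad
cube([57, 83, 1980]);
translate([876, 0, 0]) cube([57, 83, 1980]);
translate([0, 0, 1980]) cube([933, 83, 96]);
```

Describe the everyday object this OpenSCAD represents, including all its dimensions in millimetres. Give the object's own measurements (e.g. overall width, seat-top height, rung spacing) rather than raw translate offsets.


A door frame. The clear opening is 819 mm wide and 1980 mm high. Two 57 mm wide jambs, 83 mm deep, stand either side of the opening from the floor to the top of the opening. A 96 mm thick head sits across the top of both jambs, spanning the full outside width of the frame.


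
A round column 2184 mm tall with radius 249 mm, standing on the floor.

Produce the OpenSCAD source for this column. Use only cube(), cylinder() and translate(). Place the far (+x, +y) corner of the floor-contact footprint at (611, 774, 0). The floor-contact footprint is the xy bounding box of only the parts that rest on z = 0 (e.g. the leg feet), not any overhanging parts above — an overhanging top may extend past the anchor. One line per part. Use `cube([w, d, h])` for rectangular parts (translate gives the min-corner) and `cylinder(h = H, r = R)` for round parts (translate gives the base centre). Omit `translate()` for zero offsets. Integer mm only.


translate([362, 525, 0]) cylinder(h = 2184, r = 249);


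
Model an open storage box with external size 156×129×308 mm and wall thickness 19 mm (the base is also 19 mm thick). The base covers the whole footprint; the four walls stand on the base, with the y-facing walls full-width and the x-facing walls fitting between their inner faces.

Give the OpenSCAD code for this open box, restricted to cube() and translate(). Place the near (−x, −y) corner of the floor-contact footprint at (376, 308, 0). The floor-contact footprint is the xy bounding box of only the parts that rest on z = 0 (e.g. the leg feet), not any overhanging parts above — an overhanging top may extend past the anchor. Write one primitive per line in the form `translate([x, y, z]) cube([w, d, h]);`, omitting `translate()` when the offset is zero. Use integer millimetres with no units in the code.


translate([376, 308, 0]) cube([156, 129, 19]);
translate([376, 308, 19]) cube([156, 19, 289]);
translate([376, 418, 19]) cube([156, 19, 289]);
translate([376, 327, 19]) cube([19, 91, 289]);
translate([513, 327, 19]) cube([19, 91, 289]);


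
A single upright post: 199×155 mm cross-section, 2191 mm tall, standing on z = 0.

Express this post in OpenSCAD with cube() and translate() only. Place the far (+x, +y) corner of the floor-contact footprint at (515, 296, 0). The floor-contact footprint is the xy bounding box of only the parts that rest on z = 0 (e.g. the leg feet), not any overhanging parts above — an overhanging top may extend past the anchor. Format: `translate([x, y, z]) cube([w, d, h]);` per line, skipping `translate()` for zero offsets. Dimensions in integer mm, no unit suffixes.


translate([316, 141, 0]) cube([199, 155, 2191]);


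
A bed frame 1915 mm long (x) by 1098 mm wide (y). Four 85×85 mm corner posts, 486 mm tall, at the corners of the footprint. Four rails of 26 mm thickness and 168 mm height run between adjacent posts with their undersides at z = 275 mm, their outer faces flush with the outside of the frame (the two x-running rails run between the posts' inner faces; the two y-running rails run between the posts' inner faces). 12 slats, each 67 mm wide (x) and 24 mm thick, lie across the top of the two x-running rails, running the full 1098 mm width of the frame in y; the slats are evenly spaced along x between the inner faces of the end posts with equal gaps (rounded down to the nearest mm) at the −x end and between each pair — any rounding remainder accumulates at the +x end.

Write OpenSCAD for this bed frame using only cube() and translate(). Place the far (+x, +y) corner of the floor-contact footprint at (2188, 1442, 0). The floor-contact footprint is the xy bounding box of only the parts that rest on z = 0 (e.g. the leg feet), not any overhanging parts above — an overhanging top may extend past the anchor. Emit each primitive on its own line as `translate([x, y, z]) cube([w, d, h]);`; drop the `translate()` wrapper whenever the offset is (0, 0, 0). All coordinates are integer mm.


// slat z = rail_z + rail_h = 275 + 168 = 443
// slat gap = ⌊(1745 − 12·67) / 13⌋ = 72
translate([273, 344, 0]) cube([85, 85, 486]);
translate([273, 1357, 0]) cube([85, 85, 486]);
translate([2103, 344, 0]) cube([85, 85, 486]);
translate([2103, 1357, 0]) cube([85, 85, 486]);
translate([358, 344, 275]) cube([1745, 26, 168]);
translate([358, 1416, 275]) cube([1745, 26, 168]);
translate([273, 429, 275]) cube([26, 928, 168]);
translate([2162, 429, 275]) cube([26, 928, 168]);
translate([430, 344, 443]) cube([67, 1098, 24]);
translate([569, 344, 443]) cube([67, 1098, 24]);
translate([708, 344, 443]) cube([67, 1098, 24]);
translate([847, 344, 443]) cube([67, 1098, 24]);
translate([986, 344, 443]) cube([67, 1098, 24]);
translate([1125, 344, 443]) cube([67, 1098, 24]);
translate([1264, 344, 443]) cube([67, 1098, 24]);
translate([1403, 344, 443]) cube([67, 1098, 24]);
translate([1542, 344, 443]) cube([67, 1098, 24]);
translate([1681, 344, 443]) cube([67, 1098, 24]);
translate([1820, 344, 443]) cube([67, 1098, 24]);
translate([1959, 344, 443]) cube([67, 1098, 24]);


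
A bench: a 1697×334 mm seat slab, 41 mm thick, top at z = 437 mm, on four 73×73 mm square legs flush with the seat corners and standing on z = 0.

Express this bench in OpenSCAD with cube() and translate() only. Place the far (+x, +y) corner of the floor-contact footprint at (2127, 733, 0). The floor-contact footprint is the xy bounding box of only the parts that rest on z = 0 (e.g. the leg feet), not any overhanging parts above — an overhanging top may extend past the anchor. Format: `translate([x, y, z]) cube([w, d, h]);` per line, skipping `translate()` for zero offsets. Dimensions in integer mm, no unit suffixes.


// leg_h = 437 − 41 = 396
translate([430, 399, 396]) cube([1697, 334, 41]);
translate([430, 399, 0]) cube([73, 73, 396]);
translate([430, 660, 0]) cube([73, 73, 396]);
translate([2054, 399, 0]) cube([73, 73, 396]);
translate([2054, 660, 0]) cube([73, 73, 396]);


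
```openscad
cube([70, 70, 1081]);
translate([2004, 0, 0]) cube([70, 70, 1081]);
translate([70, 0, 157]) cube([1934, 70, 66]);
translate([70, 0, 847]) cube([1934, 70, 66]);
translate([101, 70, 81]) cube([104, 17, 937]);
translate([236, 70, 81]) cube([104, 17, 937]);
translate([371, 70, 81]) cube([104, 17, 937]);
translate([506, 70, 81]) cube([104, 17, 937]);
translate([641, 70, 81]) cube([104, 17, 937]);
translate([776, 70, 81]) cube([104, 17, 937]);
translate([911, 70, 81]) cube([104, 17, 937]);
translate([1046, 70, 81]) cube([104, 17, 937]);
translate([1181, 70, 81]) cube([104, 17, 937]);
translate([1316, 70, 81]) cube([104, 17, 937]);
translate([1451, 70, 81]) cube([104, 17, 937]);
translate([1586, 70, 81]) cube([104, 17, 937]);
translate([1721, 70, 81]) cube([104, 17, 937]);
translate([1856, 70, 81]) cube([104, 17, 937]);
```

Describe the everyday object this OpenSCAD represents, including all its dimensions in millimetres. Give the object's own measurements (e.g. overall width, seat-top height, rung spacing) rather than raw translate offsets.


A fence section. Two 70×70 mm posts, 1081 mm tall, stand on the floor with a clear span of 1934 mm between their inner faces. Two horizontal rails of 70×66 mm section span the gap between the posts with their undersides at z = 157 mm and z = 847 mm, flush with the posts' −y face. 14 pickets, each 104 mm wide, 17 mm thick and 937 mm tall, are fixed to the +y face of the rails with their bottoms at z = 81 mm, spaced across the span with a 31 mm gap after the −x post and between neighbouring pickets, with 44 mm left before the +x post.


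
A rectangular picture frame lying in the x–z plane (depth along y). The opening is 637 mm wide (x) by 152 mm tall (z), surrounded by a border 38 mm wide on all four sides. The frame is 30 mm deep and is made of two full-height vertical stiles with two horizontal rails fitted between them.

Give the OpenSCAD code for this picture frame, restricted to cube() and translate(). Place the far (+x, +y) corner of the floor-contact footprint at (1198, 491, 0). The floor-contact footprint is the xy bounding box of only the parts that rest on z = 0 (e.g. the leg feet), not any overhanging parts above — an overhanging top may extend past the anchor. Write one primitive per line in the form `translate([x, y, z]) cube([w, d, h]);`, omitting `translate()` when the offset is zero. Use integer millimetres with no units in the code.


translate([485, 461, 0]) cube([38, 30, 228]);
translate([1160, 461, 0]) cube([38, 30, 228]);
translate([523, 461, 0]) cube([637, 30, 38]);
translate([523, 461, 190]) cube([637, 30, 38]);


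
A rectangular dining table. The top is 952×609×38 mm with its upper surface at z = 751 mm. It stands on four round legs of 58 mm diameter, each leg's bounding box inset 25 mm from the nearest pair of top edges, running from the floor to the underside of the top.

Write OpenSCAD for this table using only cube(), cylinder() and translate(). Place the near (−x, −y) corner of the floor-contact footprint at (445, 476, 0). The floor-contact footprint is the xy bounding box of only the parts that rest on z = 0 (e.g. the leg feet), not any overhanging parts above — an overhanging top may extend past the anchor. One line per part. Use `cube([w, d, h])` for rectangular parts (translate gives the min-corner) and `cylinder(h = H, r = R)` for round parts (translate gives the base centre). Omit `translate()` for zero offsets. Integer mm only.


translate([420, 451, 713]) cube([952, 609, 38]);
translate([474, 505, 0]) cylinder(h = 713, r = 29);
translate([1318, 505, 0]) cylinder(h = 713, r = 29);
translate([474, 1006, 0]) cylinder(h = 713, r = 29);
translate([1318, 1006, 0]) cylinder(h = 713, r = 29);


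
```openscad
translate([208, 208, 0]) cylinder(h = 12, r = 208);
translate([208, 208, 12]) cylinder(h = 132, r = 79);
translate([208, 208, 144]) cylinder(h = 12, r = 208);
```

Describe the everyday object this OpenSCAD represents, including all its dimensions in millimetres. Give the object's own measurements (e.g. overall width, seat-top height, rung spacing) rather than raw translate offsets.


A spool: two coaxial disc flanges of radius 208 mm and thickness 12 mm, joined by a core cylinder of radius 79 mm and height 132 mm. The lower flange rests on z = 0 and the three cylinders share a vertical axis.


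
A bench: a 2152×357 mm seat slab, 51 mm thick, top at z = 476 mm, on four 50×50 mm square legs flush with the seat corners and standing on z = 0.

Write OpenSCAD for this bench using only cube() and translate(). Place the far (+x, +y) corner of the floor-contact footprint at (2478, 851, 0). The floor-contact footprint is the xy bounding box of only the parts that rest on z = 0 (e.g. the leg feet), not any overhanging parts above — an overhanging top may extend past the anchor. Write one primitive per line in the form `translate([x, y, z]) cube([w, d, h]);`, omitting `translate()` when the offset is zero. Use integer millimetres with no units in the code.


translate([326, 494, 425]) cube([2152, 357, 51]);
translate([326, 494, 0]) cube([50, 50, 425]);
translate([326, 801, 0]) cube([50, 50, 425]);
translate([2428, 494, 0]) cube([50, 50, 425]);
translate([2428, 801, 0]) cube([50, 50, 425]);


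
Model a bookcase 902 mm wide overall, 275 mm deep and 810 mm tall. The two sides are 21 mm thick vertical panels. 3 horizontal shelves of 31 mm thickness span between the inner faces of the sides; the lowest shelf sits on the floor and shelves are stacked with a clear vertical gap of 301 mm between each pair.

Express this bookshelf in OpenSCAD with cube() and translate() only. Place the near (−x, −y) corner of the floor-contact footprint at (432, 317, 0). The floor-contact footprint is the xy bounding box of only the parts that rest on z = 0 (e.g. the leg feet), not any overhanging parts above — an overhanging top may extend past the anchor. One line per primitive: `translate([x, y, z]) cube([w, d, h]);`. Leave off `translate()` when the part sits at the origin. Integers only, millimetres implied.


translate([432, 317, 0]) cube([21, 275, 810]);
translate([1313, 317, 0]) cube([21, 275, 810]);
translate([453, 317, 0]) cube([860, 275, 31]);
translate([453, 317, 332]) cube([860, 275, 31]);
translate([453, 317, 664]) cube([860, 275, 31]);


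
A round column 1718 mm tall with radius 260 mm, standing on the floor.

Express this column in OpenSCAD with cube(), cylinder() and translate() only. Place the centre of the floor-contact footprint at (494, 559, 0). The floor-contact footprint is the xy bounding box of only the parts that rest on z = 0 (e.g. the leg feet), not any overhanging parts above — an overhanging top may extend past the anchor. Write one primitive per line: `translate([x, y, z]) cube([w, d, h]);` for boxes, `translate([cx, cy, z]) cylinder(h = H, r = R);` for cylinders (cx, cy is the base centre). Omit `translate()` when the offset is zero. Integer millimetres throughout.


translate([494, 559, 0]) cylinder(h = 1718, r = 260);


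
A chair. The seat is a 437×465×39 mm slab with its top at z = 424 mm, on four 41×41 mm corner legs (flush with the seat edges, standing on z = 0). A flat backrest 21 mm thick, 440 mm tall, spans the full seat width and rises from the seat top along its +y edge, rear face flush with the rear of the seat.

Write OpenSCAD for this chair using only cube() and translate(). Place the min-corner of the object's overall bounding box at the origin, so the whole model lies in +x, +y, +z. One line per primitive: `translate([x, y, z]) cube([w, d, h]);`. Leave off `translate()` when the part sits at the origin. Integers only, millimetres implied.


translate([0, 0, 385]) cube([437, 465, 39]);
cube([41, 41, 385]);
translate([396, 0, 0]) cube([41, 41, 385]);
translate([0, 424, 0]) cube([41, 41, 385]);
translate([396, 424, 0]) cube([41, 41, 385]);
translate([0, 444, 424]) cube([437, 21, 440]);


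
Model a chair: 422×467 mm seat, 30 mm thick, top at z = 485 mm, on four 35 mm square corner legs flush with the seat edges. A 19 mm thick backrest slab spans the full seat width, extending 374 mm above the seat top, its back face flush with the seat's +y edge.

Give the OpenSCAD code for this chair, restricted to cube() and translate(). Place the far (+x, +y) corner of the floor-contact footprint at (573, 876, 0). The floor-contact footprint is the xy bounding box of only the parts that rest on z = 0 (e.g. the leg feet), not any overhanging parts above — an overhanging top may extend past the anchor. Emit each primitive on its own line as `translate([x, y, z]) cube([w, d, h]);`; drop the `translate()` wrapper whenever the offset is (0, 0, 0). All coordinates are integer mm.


// leg_h = 485 - 30 = 455
translate([151, 409, 455]) cube([422, 467, 30]);
translate([151, 409, 0]) cube([35, 35, 455]);
translate([538, 409, 0]) cube([35, 35, 455]);
translate([151, 841, 0]) cube([35, 35, 455]);
translate([538, 841, 0]) cube([35, 35, 455]);
translate([151, 857, 485]) cube([422, 19, 374]);


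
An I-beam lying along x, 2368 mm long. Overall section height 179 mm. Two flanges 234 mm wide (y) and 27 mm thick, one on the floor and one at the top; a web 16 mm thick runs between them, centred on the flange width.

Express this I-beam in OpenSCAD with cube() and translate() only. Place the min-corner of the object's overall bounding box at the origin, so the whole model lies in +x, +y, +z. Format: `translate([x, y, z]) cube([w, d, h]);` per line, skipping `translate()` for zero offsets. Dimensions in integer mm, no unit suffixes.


cube([2368, 234, 27]);
translate([0, 109, 27]) cube([2368, 16, 125]);
translate([0, 0, 152]) cube([2368, 234, 27]);


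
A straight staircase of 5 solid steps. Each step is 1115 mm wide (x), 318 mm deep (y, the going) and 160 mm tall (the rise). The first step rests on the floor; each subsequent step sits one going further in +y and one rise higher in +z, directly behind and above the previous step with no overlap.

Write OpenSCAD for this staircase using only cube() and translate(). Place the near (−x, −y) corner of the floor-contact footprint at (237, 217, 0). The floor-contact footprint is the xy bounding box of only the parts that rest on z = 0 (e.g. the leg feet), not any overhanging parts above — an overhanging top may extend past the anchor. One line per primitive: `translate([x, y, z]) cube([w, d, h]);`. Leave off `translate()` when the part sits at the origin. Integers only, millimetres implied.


translate([237, 217, 0]) cube([1115, 318, 160]);
translate([237, 535, 160]) cube([1115, 318, 160]);
translate([237, 853, 320]) cube([1115, 318, 160]);
translate([237, 1171, 480]) cube([1115, 318, 160]);
translate([237, 1489, 640]) cube([1115, 318, 160]);


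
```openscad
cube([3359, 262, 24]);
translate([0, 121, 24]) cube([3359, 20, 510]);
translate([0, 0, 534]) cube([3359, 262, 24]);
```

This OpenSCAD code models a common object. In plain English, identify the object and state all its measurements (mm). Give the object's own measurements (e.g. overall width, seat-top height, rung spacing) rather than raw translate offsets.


An I-beam lying along x, 3359 mm long. Overall section height 558 mm. Two flanges 262 mm wide (y) and 24 mm thick, one on the floor and one at the top; a web 20 mm thick runs between them, centred on the flange width.


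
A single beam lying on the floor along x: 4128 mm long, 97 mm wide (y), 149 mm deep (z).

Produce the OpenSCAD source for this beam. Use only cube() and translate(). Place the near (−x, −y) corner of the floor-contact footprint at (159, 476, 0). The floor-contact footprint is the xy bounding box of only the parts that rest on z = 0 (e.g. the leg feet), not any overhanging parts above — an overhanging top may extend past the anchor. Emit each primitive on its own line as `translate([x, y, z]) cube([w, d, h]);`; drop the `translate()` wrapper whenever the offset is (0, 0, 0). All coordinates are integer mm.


translate([159, 476, 0]) cube([4128, 97, 149]);


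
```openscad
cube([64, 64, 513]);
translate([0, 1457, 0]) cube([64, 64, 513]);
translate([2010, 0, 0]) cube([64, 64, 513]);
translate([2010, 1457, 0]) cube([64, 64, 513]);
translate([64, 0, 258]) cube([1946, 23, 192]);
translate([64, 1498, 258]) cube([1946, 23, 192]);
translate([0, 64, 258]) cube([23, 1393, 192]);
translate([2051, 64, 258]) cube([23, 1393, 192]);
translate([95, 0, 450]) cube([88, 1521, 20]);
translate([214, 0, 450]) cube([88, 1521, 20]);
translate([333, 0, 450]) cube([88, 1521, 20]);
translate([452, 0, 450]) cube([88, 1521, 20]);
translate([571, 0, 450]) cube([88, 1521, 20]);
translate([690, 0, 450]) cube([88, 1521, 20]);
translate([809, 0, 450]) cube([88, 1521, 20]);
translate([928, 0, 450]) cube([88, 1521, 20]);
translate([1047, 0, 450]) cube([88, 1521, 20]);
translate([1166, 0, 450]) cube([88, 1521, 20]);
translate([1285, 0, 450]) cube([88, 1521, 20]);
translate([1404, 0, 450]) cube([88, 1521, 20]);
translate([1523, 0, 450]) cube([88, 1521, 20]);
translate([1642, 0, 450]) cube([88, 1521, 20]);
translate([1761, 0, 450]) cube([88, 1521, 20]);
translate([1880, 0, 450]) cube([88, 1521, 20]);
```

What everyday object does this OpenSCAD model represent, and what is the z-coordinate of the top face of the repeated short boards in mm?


A bed frame. The slat-top height is 470 mm.

Four posts, four rails, and a row of slats — a bed frame. Slats sit on the rails at z = 258 + 192 = 450; with slat thickness 20, the top is 470 mm.


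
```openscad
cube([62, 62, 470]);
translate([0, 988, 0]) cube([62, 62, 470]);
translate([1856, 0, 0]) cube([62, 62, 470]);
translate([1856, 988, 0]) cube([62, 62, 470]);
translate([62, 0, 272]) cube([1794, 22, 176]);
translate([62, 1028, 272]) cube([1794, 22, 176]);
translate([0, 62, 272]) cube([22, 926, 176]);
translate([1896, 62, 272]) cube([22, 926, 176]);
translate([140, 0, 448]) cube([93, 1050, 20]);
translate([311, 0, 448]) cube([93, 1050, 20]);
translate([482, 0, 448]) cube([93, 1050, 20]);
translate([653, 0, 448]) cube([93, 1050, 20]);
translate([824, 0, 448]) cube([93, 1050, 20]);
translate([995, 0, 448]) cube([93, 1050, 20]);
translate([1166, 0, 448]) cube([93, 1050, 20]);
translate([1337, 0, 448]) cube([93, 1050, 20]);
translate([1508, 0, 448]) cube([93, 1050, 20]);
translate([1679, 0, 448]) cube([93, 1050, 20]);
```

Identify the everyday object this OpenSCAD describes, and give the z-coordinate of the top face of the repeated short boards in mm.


A bed frame. The slat-top height is 468 mm.

Four posts, four rails, and a row of slats — a bed frame. Slats sit on the rails at z = 272 + 176 = 448; with slat thickness 20, the top is 468 mm.


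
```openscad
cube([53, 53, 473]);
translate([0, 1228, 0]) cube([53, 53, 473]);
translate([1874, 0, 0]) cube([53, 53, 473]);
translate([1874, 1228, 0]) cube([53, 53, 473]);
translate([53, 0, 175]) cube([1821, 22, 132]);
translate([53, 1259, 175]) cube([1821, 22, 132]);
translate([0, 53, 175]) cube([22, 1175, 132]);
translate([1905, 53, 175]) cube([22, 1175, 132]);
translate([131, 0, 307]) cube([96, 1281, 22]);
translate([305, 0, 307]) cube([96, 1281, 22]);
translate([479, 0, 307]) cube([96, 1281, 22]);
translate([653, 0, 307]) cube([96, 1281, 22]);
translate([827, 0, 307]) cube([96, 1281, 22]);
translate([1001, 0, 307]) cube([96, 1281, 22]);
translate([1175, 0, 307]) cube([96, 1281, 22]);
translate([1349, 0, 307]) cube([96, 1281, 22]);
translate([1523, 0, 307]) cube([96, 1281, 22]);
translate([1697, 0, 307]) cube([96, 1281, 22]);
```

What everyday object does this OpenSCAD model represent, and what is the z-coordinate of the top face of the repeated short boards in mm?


A bed frame. The slat-top height is 329 mm.

Four posts, four rails, and a row of slats — a bed frame. Slats sit on the rails at z = 175 + 132 = 307; with slat thickness 22, the top is 329 mm.


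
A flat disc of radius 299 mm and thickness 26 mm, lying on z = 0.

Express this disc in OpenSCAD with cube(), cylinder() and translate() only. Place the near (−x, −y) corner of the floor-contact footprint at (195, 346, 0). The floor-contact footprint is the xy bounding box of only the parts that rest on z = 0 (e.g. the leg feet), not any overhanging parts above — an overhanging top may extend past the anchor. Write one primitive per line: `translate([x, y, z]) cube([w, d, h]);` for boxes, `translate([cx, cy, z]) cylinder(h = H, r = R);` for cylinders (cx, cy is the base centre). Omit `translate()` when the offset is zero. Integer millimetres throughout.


translate([494, 645, 0]) cylinder(h = 26, r = 299);


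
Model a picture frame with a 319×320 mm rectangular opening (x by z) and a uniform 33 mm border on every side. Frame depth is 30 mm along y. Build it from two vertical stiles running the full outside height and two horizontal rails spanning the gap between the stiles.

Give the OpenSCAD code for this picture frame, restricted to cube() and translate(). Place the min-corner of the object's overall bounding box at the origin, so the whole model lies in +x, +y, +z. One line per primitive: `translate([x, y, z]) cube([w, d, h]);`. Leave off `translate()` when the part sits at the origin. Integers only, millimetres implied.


cube([33, 30, 386]);
translate([352, 0, 0]) cube([33, 30, 386]);
translate([33, 0, 0]) cube([319, 30, 33]);
translate([33, 0, 353]) cube([319, 30, 33]);


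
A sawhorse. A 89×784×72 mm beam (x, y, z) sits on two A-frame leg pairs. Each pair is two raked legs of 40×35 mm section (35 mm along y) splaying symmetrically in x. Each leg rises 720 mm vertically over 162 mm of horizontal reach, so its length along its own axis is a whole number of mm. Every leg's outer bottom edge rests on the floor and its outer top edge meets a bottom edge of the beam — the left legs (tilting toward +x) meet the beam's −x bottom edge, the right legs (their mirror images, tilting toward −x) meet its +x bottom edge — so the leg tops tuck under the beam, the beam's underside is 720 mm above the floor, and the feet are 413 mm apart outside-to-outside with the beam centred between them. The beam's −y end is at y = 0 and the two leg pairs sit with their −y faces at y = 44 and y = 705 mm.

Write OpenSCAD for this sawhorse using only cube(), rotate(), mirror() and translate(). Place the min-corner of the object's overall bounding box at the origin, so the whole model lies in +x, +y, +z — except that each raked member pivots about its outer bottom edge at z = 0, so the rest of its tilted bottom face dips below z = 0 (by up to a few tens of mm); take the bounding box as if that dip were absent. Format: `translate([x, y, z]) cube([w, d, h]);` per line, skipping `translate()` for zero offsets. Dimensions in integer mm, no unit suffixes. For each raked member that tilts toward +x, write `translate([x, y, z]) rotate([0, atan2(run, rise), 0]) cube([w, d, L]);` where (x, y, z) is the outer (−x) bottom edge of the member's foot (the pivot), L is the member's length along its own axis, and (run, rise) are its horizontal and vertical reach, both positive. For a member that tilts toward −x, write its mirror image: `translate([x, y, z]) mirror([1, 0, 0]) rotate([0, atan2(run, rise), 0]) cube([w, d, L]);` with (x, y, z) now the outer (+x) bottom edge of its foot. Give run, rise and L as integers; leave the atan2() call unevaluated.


// leg length = √(162² + 720²) = 738
// right-leg outer foot x = 2·162 + 89 = 413
// beam min-corner = (162, 0, 720)
translate([162, 0, 720]) cube([89, 784, 72]);
translate([0, 44, 0]) rotate([0, atan2(162, 720), 0]) cube([40, 35, 738]);
translate([413, 44, 0]) mirror([1, 0, 0]) rotate([0, atan2(162, 720), 0]) cube([40, 35, 738]);
translate([0, 705, 0]) rotate([0, atan2(162, 720), 0]) cube([40, 35, 738]);
translate([413, 705, 0]) mirror([1, 0, 0]) rotate([0, atan2(162, 720), 0]) cube([40, 35, 738]);
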